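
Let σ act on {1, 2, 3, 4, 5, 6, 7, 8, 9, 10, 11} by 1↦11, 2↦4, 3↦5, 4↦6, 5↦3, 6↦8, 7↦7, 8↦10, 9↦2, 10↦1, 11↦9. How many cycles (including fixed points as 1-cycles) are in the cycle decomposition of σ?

Cycle decomposition: (1 11 9 2 4 6 8 10) (3 5) (7).
3 cycles.

3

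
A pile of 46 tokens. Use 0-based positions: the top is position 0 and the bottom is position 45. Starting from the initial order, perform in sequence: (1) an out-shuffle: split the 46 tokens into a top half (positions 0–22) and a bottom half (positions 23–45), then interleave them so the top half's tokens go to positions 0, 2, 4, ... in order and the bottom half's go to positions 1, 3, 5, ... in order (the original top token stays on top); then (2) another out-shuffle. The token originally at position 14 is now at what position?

11

Track the token from position 14 forward through each operation:
  after op 1 (out-shuffle): 14 → 28
  after op 2 (out-shuffle): 28 → 11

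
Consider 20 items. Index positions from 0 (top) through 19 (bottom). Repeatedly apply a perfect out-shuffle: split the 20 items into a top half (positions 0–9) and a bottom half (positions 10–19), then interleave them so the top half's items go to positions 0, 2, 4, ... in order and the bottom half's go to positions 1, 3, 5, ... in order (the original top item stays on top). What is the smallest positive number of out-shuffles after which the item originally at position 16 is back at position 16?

18

Follow position 16 under repeated out-shuffles:
16 → 13 → 7 → 14 → 9 → 18 → 17 → 15 → 11 → 3 → 6 → 12 → 5 → 10 → 1 → 2 → 4 → 8 → 16
It first returns after 18 out-shuffles.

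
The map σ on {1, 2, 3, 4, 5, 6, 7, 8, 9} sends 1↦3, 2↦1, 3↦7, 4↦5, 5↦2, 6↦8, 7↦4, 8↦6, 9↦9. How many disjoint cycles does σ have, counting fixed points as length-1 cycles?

3

Cycle decomposition: (1 3 7 4 5 2) (6 8) (9).
3 cycles.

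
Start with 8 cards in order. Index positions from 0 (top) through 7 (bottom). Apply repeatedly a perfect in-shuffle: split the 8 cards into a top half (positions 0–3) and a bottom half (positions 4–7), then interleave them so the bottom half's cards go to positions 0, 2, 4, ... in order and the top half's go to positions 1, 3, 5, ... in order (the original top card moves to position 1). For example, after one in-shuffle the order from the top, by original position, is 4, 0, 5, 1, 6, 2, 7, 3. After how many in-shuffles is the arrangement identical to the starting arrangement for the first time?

The in-shuffle permutes the 8 positions with cycle lengths [2, 6].
Every card is home exactly when every cycle has completed a whole number of laps, i.e. after lcm(2, 6) = 6 in-shuffles.

6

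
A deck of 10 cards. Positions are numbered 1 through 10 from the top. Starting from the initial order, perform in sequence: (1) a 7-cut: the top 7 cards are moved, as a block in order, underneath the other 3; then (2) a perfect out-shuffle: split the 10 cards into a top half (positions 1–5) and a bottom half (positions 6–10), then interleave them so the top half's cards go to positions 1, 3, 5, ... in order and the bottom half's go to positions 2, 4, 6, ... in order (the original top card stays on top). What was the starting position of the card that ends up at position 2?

3

Undo the operations in reverse order, starting from position 2:
  undo op 2 (out-shuffle, from bottom half): 2 ← 6
  undo op 1 (cut 7): 6 ← 3
So the card at position 2 came from original position 3.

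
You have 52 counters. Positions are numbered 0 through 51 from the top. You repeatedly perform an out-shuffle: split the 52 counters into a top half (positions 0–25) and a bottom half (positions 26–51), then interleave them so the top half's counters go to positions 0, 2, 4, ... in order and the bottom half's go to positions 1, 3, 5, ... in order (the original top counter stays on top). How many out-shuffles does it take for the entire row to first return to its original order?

The out-shuffle permutes the 52 positions with cycle lengths [1, 1, 2, 8, 8, 8, 8, 8, 8].
Every counter is home exactly when every cycle has completed a whole number of laps, i.e. after lcm(1, 2, 8) = 8 out-shuffles.

8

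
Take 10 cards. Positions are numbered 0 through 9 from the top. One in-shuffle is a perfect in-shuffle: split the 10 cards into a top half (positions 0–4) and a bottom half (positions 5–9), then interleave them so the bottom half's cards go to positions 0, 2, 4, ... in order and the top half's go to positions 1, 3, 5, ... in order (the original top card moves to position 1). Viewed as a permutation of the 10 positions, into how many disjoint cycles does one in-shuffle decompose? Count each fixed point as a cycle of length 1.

1

Trace each unvisited position around until it returns:
(0 1 3 7 4 9 8 6 2 5)
1 cycle in total.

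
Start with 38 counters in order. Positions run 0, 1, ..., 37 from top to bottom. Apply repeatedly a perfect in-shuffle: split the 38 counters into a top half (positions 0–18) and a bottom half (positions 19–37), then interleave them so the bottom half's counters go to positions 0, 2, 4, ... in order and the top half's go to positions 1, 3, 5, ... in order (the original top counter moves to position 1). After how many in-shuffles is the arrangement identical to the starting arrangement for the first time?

12

The in-shuffle permutes the 38 positions with cycle lengths [2, 12, 12, 12].
Every counter is home exactly when every cycle has completed a whole number of laps, i.e. after lcm(2, 12) = 12 in-shuffles.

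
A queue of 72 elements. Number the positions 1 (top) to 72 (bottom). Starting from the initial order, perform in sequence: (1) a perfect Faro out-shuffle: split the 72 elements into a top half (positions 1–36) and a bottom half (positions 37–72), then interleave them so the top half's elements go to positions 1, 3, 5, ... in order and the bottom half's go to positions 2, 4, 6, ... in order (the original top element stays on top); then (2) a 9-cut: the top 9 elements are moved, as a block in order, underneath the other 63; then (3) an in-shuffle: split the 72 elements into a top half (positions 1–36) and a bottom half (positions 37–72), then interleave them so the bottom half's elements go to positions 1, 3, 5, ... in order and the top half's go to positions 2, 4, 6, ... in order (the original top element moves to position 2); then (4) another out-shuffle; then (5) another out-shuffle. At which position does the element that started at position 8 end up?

45

Track the element from position 8 forward through each operation:
  after op 1 (out-shuffle): 8 → 15
  after op 2 (cut 9): 15 → 6
  after op 3 (in-shuffle): 6 → 12
  after op 4 (out-shuffle): 12 → 23
  after op 5 (out-shuffle): 23 → 45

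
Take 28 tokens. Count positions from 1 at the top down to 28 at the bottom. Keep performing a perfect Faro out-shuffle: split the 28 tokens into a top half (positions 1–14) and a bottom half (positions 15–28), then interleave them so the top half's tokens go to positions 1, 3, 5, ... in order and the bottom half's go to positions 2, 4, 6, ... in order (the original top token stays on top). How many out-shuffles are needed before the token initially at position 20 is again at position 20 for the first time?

Follow position 20 under repeated out-shuffles:
20 → 12 → 23 → 18 → 8 → 15 → 2 → 3 → 5 → 9 → 17 → 6 → 11 → 21 → 14 → 27 → 26 → 24 → 20
It first returns after 18 out-shuffles.

18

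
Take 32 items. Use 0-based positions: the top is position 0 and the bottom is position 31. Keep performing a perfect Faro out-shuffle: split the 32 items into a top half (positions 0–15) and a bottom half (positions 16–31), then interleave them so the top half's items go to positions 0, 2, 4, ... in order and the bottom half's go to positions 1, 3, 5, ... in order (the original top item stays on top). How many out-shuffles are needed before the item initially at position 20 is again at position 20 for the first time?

Follow position 20 under repeated out-shuffles:
20 → 9 → 18 → 5 → 10 → 20
It first returns after 5 out-shuffles.

5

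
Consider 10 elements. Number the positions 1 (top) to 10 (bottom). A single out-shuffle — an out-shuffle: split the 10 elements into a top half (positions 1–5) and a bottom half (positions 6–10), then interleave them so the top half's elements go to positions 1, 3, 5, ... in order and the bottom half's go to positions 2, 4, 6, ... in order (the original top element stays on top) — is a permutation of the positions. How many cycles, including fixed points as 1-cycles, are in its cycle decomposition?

4

Trace each unvisited position around until it returns:
(1) (2 3 5 9 8 6) (4 7) (10)
4 cycles in total.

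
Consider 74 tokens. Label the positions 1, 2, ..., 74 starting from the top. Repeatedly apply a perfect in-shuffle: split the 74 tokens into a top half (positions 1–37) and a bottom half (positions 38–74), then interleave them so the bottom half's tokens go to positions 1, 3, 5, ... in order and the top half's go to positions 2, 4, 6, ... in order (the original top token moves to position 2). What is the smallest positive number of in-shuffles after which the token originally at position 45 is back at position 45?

Follow position 45 under repeated in-shuffles:
45 → 15 → 30 → 60 → 45
It first returns after 4 in-shuffles.

4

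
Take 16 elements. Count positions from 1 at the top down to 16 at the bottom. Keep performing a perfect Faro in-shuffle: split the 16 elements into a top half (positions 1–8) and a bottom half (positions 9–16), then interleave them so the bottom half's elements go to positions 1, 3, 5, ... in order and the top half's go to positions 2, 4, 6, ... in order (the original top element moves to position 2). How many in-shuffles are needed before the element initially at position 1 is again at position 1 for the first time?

Follow position 1 under repeated in-shuffles:
1 → 2 → 4 → 8 → 16 → 15 → 13 → 9 → 1
It first returns after 8 in-shuffles.

8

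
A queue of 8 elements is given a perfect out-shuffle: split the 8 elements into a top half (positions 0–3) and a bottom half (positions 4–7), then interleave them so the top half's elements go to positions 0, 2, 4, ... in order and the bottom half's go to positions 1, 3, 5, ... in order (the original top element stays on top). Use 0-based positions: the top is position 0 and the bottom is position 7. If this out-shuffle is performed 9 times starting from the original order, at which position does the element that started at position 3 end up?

3

Track the element's position through each out-shuffle:
3 → 6 → 5 → 3 → 6 → 5 → 3 → 6 → 5 → 3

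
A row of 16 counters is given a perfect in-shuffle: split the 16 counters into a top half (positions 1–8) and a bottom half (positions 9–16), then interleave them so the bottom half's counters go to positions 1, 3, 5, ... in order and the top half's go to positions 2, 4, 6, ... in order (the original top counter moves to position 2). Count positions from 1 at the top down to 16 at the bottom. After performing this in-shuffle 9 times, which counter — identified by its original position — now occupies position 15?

Work backwards from position 15, undoing one in-shuffle at a time:
15 ← 16 ← 8 ← 4 ← 2 ← 1 ← 9 ← 13 ← 15 ← 16
So the counter now at position 15 started at position 16.

16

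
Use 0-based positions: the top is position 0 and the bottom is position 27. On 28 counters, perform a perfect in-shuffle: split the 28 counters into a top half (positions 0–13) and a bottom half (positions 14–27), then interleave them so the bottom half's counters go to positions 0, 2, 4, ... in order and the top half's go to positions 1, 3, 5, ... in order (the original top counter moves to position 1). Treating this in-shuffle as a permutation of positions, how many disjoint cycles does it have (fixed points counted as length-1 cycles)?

1

Trace each unvisited position around until it returns:
(0 1 3 7 15 2 ... len 28)
1 cycle in total.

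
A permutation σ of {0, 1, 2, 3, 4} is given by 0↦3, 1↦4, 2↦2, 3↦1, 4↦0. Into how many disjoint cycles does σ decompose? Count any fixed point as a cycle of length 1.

Cycle decomposition: (0 3 1 4) (2).
2 cycles.

2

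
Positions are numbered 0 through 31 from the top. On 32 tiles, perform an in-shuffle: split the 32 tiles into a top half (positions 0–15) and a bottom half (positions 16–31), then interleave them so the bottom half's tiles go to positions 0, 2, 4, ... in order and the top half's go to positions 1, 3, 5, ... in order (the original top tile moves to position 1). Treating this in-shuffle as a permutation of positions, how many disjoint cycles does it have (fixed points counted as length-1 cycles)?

Trace each unvisited position around until it returns:
(0 1 3 7 15 31 30 28 24 16) (2 5 11 23 14 29 26 20 8 17) (4 9 19 6 13 27 22 12 25 18) (10 21)
4 cycles in total.

4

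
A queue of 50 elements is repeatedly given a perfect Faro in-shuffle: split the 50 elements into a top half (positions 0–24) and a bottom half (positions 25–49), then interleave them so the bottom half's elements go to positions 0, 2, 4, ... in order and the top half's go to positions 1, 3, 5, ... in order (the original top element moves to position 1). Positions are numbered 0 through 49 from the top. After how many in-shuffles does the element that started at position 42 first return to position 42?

Follow position 42 under repeated in-shuffles:
42 → 34 → 18 → 37 → 24 → 49 → 48 → 46 → 42
It first returns after 8 in-shuffles.

8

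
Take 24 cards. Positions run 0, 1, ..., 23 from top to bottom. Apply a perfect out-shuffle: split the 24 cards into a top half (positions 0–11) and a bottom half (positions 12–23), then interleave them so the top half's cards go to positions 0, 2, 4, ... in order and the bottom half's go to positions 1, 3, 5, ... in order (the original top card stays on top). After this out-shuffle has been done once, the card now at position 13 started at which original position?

18

Work backwards from position 13, undoing one out-shuffle at a time:
13 ← 18
So the card now at position 13 started at position 18.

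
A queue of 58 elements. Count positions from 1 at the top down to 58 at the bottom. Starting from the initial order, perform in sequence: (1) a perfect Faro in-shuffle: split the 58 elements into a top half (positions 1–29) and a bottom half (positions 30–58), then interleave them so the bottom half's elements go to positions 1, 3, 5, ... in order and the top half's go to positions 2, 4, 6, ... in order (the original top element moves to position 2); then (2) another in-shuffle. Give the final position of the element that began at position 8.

Track the element from position 8 forward through each operation:
  after op 1 (in-shuffle): 8 → 16
  after op 2 (in-shuffle): 16 → 32

32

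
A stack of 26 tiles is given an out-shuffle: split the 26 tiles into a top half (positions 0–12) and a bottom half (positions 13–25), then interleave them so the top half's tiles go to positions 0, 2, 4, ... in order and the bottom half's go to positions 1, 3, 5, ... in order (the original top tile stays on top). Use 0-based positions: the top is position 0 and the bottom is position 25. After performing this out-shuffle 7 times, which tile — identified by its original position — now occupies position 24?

Work backwards from position 24, undoing one out-shuffle at a time:
24 ← 12 ← 6 ← 3 ← 14 ← 7 ← 16 ← 8
So the tile now at position 24 started at position 8.

8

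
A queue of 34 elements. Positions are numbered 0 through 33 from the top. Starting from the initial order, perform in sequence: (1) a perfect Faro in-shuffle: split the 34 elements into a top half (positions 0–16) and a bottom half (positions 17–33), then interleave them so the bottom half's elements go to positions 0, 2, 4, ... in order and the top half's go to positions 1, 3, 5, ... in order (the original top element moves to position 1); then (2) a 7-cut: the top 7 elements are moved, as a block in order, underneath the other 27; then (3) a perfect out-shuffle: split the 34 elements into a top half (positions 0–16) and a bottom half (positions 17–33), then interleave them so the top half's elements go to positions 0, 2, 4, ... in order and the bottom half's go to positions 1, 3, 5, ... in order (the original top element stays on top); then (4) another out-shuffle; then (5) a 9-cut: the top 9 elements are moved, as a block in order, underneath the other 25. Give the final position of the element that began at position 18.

Track the element from position 18 forward through each operation:
  after op 1 (in-shuffle): 18 → 2
  after op 2 (cut 7): 2 → 29
  after op 3 (out-shuffle): 29 → 25
  after op 4 (out-shuffle): 25 → 17
  after op 5 (cut 9): 17 → 8

8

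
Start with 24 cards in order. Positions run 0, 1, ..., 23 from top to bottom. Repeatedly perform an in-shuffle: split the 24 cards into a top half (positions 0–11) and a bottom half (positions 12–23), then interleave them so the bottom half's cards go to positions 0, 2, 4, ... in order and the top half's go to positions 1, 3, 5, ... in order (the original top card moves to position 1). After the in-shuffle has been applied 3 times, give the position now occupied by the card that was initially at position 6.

Track the card's position through each in-shuffle:
6 → 13 → 2 → 5

5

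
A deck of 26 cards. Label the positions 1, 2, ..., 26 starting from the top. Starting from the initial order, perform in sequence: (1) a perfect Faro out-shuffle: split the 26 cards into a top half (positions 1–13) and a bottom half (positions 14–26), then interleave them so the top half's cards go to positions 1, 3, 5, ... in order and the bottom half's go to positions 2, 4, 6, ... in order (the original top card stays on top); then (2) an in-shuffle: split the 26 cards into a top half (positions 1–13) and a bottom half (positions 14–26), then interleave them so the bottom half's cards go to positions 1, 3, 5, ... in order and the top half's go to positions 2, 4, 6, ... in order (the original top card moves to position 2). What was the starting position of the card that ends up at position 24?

19

Undo the operations in reverse order, starting from position 24:
  undo op 2 (in-shuffle, from top half): 24 ← 12
  undo op 1 (out-shuffle, from bottom half): 12 ← 19
So the card at position 24 came from original position 19.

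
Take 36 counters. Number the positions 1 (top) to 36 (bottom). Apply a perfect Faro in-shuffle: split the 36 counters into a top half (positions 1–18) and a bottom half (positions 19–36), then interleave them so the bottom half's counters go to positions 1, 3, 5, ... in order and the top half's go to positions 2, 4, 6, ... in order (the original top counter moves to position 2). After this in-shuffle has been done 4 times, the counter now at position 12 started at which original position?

10

Work backwards from position 12, undoing one in-shuffle at a time:
12 ← 6 ← 3 ← 20 ← 10
So the counter now at position 12 started at position 10.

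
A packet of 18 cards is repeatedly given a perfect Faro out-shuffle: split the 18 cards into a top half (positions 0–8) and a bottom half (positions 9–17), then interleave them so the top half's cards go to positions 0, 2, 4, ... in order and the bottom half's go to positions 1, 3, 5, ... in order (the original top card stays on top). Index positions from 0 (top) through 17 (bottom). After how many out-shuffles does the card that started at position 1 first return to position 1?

8

Follow position 1 under repeated out-shuffles:
1 → 2 → 4 → 8 → 16 → 15 → 13 → 9 → 1
It first returns after 8 out-shuffles.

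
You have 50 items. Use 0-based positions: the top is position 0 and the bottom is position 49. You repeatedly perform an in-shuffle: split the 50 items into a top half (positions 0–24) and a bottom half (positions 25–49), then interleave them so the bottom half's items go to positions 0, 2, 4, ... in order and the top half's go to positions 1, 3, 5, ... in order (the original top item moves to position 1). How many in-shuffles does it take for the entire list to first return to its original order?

8

The in-shuffle permutes the 50 positions with cycle lengths [2, 8, 8, 8, 8, 8, 8].
Every item is home exactly when every cycle has completed a whole number of laps, i.e. after lcm(2, 8) = 8 in-shuffles.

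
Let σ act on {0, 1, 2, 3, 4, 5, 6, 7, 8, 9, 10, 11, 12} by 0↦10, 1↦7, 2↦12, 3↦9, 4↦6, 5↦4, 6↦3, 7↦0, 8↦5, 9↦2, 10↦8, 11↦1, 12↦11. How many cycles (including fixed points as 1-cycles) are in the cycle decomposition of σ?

Cycle decomposition: (0 10 8 5 4 6 3 9 2 12 11 1 7).
1 cycle.

1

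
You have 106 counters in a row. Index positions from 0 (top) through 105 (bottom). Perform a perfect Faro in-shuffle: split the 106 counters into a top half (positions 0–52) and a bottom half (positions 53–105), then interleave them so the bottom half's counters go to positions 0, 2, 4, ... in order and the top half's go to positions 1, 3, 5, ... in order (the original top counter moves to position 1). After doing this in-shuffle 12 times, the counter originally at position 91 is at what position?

84

Track the counter's position through each in-shuffle:
91 → 76 → 46 → 93 → 80 → 54 → 2 → 5 → 11 → 23 → 47 → 95 → 84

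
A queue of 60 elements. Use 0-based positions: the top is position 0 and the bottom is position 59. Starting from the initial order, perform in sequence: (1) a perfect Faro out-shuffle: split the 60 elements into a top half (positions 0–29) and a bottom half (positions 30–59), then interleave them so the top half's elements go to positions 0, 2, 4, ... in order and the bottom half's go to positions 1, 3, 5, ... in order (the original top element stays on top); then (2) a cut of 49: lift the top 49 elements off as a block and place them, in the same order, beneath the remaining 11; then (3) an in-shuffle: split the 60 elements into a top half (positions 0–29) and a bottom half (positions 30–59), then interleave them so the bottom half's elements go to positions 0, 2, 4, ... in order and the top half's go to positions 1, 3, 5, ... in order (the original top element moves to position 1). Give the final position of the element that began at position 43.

16

Track the element from position 43 forward through each operation:
  after op 1 (out-shuffle): 43 → 27
  after op 2 (cut 49): 27 → 38
  after op 3 (in-shuffle): 38 → 16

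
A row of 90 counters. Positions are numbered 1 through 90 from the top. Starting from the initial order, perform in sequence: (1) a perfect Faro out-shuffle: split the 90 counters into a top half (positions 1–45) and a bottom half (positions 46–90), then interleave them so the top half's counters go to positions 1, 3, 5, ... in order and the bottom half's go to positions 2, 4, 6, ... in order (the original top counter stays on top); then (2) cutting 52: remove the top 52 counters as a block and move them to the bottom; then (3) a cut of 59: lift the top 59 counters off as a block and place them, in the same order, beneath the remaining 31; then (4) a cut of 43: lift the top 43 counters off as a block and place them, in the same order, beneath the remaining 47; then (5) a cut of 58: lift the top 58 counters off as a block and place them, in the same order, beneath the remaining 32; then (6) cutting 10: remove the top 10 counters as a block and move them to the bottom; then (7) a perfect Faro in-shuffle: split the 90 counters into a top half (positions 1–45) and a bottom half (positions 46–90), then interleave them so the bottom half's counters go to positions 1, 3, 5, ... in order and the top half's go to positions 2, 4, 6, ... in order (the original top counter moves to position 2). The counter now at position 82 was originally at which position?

42

Undo the operations in reverse order, starting from position 82:
  undo op 7 (in-shuffle, from top half): 82 ← 41
  undo op 6 (cut 10): 41 ← 51
  undo op 5 (cut 58): 51 ← 19
  undo op 4 (cut 43): 19 ← 62
  undo op 3 (cut 59): 62 ← 31
  undo op 2 (cut 52): 31 ← 83
  undo op 1 (out-shuffle, from top half): 83 ← 42
So the counter at position 82 came from original position 42.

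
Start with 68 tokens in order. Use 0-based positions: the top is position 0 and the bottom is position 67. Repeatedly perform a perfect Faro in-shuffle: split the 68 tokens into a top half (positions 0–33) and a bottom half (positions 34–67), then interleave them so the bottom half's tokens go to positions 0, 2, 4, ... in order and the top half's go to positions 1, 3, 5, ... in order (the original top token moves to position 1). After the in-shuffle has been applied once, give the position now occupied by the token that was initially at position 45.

22

Track the token's position through each in-shuffle:
45 → 22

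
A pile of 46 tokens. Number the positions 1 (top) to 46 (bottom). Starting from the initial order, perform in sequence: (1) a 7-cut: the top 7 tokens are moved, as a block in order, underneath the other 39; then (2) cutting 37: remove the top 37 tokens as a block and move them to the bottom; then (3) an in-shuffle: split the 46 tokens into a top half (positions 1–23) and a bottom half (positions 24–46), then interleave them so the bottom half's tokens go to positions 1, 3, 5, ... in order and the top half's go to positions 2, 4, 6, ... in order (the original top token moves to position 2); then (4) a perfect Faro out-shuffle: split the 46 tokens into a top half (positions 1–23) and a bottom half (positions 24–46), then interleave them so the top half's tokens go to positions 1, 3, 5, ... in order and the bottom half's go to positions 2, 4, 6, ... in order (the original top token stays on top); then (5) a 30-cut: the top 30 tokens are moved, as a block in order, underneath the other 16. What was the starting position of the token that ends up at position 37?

Undo the operations in reverse order, starting from position 37:
  undo op 5 (cut 30): 37 ← 21
  undo op 4 (out-shuffle, from top half): 21 ← 11
  undo op 3 (in-shuffle, from bottom half): 11 ← 29
  undo op 2 (cut 37): 29 ← 20
  undo op 1 (cut 7): 20 ← 27
So the token at position 37 came from original position 27.

27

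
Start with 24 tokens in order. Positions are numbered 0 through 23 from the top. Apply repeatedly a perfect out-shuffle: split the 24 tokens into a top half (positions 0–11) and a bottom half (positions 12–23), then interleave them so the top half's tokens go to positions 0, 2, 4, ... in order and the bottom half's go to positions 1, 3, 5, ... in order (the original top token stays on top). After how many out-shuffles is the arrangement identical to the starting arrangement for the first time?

The out-shuffle permutes the 24 positions with cycle lengths [1, 1, 11, 11].
Every token is home exactly when every cycle has completed a whole number of laps, i.e. after lcm(1, 11) = 11 out-shuffles.

11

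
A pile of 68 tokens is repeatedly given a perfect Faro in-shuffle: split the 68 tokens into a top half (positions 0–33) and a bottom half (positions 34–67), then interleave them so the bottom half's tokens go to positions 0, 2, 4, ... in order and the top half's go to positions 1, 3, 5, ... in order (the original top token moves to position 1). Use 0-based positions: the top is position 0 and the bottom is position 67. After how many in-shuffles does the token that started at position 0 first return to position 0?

22

Follow position 0 under repeated in-shuffles:
0 → 1 → 3 → 7 → 15 → 31 → 63 → 58 → ... → 0 (length 22)
It first returns after 22 in-shuffles.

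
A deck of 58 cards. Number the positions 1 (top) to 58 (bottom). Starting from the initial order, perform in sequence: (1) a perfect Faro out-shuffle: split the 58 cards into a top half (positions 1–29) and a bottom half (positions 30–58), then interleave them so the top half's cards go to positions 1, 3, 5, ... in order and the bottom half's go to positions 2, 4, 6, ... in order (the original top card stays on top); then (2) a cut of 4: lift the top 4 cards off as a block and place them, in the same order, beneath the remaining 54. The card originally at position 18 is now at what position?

31

Track the card from position 18 forward through each operation:
  after op 1 (out-shuffle): 18 → 35
  after op 2 (cut 4): 35 → 31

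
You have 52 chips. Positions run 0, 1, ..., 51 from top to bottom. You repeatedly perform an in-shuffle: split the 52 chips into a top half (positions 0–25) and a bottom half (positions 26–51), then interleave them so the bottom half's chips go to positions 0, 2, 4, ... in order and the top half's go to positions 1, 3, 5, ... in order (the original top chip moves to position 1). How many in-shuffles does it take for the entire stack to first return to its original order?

The in-shuffle permutes the 52 positions with cycle lengths [52].
Every chip is home exactly when every cycle has completed a whole number of laps, i.e. after lcm(52) = 52 in-shuffles.

52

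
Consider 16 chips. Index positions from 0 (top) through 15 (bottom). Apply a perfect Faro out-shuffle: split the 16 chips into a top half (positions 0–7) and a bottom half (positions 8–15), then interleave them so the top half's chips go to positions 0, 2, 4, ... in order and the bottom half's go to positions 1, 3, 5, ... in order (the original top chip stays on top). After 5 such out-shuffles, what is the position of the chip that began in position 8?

Track the chip's position through each out-shuffle:
8 → 1 → 2 → 4 → 8 → 1

1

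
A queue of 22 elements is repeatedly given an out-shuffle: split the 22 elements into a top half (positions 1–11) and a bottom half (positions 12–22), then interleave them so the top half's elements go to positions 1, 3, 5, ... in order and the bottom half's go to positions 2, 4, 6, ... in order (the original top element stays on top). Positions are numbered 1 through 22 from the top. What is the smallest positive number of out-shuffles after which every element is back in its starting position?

The out-shuffle permutes the 22 positions with cycle lengths [1, 1, 2, 3, 3, 6, 6].
Every element is home exactly when every cycle has completed a whole number of laps, i.e. after lcm(1, 2, 3, 6) = 6 out-shuffles.

6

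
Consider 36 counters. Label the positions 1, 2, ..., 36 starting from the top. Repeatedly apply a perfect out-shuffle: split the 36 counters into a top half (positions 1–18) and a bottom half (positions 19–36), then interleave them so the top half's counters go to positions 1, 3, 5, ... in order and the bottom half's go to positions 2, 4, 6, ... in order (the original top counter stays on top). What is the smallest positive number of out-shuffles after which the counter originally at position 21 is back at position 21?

3

Follow position 21 under repeated out-shuffles:
21 → 6 → 11 → 21
It first returns after 3 out-shuffles.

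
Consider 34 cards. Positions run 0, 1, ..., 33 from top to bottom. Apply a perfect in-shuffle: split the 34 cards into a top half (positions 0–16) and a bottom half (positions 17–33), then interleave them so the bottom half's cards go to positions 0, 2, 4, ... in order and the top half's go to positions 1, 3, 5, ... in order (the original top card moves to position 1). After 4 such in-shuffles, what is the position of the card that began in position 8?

Track the card's position through each in-shuffle:
8 → 17 → 0 → 1 → 3

3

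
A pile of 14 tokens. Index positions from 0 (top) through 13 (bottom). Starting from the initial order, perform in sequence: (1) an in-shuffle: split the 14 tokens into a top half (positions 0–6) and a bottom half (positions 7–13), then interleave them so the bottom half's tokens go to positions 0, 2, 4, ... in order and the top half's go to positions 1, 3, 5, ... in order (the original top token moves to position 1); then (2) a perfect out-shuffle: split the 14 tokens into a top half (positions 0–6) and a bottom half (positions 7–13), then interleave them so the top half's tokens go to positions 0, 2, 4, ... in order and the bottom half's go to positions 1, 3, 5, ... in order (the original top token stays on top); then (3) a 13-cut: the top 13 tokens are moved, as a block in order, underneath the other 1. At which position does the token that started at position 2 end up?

11

Track the token from position 2 forward through each operation:
  after op 1 (in-shuffle): 2 → 5
  after op 2 (out-shuffle): 5 → 10
  after op 3 (cut 13): 10 → 11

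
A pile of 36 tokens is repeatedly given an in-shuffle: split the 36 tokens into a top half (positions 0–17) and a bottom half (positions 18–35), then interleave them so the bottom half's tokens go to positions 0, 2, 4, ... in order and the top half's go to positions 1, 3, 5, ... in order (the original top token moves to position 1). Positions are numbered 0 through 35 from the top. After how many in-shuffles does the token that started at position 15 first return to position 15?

36

Follow position 15 under repeated in-shuffles:
15 → 31 → 26 → 16 → 33 → 30 → 24 → 12 → ... → 15 (length 36)
It first returns after 36 in-shuffles.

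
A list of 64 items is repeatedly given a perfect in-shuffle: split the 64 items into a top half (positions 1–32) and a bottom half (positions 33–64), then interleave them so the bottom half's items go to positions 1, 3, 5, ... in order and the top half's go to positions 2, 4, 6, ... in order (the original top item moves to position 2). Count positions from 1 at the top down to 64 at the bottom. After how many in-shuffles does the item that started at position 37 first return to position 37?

12

Follow position 37 under repeated in-shuffles:
37 → 9 → 18 → 36 → 7 → 14 → 28 → 56 → 47 → 29 → 58 → 51 → 37
It first returns after 12 in-shuffles.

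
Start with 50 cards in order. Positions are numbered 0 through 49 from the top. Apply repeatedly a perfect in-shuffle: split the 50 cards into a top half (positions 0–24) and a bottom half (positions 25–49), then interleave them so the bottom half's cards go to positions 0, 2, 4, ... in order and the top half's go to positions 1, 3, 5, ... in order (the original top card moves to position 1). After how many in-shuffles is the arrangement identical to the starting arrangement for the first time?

The in-shuffle permutes the 50 positions with cycle lengths [2, 8, 8, 8, 8, 8, 8].
Every card is home exactly when every cycle has completed a whole number of laps, i.e. after lcm(2, 8) = 8 in-shuffles.

8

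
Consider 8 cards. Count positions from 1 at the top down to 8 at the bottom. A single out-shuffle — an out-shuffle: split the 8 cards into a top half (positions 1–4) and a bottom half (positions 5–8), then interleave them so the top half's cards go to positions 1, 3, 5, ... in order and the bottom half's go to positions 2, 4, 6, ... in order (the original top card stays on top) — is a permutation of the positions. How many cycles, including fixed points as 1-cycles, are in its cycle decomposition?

4

Trace each unvisited position around until it returns:
(1) (2 3 5) (4 7 6) (8)
4 cycles in total.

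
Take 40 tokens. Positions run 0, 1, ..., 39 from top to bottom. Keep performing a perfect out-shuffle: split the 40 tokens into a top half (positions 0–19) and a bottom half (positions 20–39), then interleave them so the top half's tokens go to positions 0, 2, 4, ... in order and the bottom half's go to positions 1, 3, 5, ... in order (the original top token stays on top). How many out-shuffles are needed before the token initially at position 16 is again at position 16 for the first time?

12

Follow position 16 under repeated out-shuffles:
16 → 32 → 25 → 11 → 22 → 5 → 10 → 20 → 1 → 2 → 4 → 8 → 16
It first returns after 12 out-shuffles.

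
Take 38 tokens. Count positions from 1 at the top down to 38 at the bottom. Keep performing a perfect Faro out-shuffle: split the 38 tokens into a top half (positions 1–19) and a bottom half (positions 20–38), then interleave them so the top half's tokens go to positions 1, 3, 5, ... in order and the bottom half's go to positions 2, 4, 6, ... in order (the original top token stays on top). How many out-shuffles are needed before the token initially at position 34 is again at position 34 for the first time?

36

Follow position 34 under repeated out-shuffles:
34 → 30 → 22 → 6 → 11 → 21 → 4 → 7 → ... → 34 (length 36)
It first returns after 36 out-shuffles.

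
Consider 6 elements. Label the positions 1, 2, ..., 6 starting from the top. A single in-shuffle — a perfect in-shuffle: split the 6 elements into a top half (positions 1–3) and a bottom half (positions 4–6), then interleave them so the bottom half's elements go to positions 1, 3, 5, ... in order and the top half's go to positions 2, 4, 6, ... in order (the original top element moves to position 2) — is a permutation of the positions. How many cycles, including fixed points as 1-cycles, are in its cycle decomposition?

2

Trace each unvisited position around until it returns:
(1 2 4) (3 6 5)
2 cycles in total.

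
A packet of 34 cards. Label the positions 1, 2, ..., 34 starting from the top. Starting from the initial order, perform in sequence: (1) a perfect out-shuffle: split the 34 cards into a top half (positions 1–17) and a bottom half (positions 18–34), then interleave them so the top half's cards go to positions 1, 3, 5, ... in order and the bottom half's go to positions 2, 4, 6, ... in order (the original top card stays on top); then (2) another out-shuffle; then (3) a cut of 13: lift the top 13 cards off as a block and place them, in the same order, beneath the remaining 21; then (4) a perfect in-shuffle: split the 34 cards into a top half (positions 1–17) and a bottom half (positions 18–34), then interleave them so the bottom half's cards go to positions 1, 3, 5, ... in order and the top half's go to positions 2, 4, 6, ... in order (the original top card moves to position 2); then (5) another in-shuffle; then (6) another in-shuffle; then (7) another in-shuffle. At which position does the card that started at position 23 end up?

20

Track the card from position 23 forward through each operation:
  after op 1 (out-shuffle): 23 → 12
  after op 2 (out-shuffle): 12 → 23
  after op 3 (cut 13): 23 → 10
  after op 4 (in-shuffle): 10 → 20
  after op 5 (in-shuffle): 20 → 5
  after op 6 (in-shuffle): 5 → 10
  after op 7 (in-shuffle): 10 → 20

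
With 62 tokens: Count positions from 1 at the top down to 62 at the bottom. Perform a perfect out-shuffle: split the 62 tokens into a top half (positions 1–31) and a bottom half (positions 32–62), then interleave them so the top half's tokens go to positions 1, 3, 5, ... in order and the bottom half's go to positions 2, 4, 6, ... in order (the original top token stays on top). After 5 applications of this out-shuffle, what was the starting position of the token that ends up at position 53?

Work backwards from position 53, undoing one out-shuffle at a time:
53 ← 27 ← 14 ← 38 ← 50 ← 56
So the token now at position 53 started at position 56.

56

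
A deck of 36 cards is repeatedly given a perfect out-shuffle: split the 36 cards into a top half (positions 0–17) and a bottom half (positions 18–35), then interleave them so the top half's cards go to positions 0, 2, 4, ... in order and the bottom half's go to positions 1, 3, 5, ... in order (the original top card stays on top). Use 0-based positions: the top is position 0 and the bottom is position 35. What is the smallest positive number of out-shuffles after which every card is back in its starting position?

The out-shuffle permutes the 36 positions with cycle lengths [1, 1, 3, 3, 4, 12, 12].
Every card is home exactly when every cycle has completed a whole number of laps, i.e. after lcm(1, 3, 4, 12) = 12 out-shuffles.

12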